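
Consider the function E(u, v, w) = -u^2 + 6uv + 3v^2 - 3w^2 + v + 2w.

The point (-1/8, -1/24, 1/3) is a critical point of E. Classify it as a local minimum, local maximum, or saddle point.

The Hessian is constant: H = [[-2, 6, 0], [6, 6, 0], [0, 0, -6]].
Leading principal minors: Δ₁ = -2, Δ₂ = -48, Δ₃ = 288.
The minors fit neither the all-positive nor the alternating-sign pattern, so H is indefinite: a saddle point.

saddle point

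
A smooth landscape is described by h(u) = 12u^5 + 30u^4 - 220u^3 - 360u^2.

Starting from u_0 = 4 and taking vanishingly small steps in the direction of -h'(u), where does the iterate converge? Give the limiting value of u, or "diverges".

h'(u) = 60u(u - 3)(u + 1)(u + 4), so h'(4) = 9600.
Gradient descent moves in the -h' direction, i.e. u is decreasing.
The nearest critical point in that direction is u = 3, where h'' = 5040 > 0 (a local minimum). The iterate converges there.

3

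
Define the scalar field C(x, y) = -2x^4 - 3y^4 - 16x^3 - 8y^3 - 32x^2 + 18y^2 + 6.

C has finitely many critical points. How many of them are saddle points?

C separates as a function of x plus a function of y, so ∇C=0 decouples.
∂C/∂x = -8x(x + 2)(x + 4) = 0 at x ∈ {-4, -2, 0}; ∂C/∂y = -12y(y - 1)(y + 3) = 0 at y ∈ {-3, 0, 1}.
The Hessian is diagonal: diag(C_xx, C_yy). Second derivatives: C_xx(-4)=-64, C_xx(-2)=32, C_xx(0)=-64; C_yy(-3)=-144, C_yy(0)=36, C_yy(1)=-48.
Saddle points occur where the two diagonal entries have opposite signs: (-4, 0), (-2, -3), (-2, 1), (0, 0). Count: 4.

4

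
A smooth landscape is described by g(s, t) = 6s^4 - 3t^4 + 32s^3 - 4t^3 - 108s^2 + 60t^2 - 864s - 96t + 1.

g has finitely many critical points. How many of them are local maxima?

2

g separates as a function of s plus a function of t, so ∇g=0 decouples.
∂g/∂s = 24(s - 3)(s + 3)(s + 4) = 0 at s ∈ {-4, -3, 3}; ∂g/∂t = -12(t - 2)(t - 1)(t + 4) = 0 at t ∈ {-4, 1, 2}.
The Hessian is diagonal: diag(g_ss, g_tt). Second derivatives: g_ss(-4)=168, g_ss(-3)=-144, g_ss(3)=1008; g_tt(-4)=-360, g_tt(1)=60, g_tt(2)=-72.
Local maxima occur where both diagonal entries negative: (-3, -4), (-3, 2). Count: 2.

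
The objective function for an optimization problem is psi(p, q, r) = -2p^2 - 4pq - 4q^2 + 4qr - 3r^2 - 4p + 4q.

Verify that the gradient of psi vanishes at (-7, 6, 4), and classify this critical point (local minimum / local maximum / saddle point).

∇psi = (-4p - 4q - 4, -4p - 8q + 4r + 4, 4q - 6r); substituting (-7, 6, 4) gives ∇psi = (0, 0, 0), so (-7, 6, 4) is indeed a critical point.
The Hessian is constant: H = [[-4, -4, 0], [-4, -8, 4], [0, 4, -6]].
Leading principal minors: Δ₁ = -4, Δ₂ = 16, Δ₃ = -32.
The minors alternate sign starting negative (−, +, −), so H is negative definite: a local maximum.

local maximum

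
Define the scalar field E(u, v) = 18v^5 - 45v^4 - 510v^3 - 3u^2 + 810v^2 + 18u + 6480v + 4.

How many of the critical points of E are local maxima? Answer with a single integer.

2

E separates as a function of u plus a function of v, so ∇E=0 decouples.
∂E/∂u = -6(u - 3) = 0 at u ∈ {3}; ∂E/∂v = 90(v - 4)(v - 3)(v + 2)(v + 3) = 0 at v ∈ {-3, -2, 3, 4}.
The Hessian is diagonal: diag(E_uu, E_vv). Second derivatives: E_uu(3)=-6; E_vv(-3)=-3780, E_vv(-2)=2700, E_vv(3)=-2700, E_vv(4)=3780.
Local maxima occur where both diagonal entries negative: (3, -3), (3, 3). Count: 2.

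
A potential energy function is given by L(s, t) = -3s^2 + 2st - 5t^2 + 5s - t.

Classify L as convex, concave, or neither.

concave

L is quadratic, so its Hessian is the constant matrix H = [[-6, 2], [2, -10]].
det(H) = 56, tr(H) = -16.
det(H) > 0 and tr(H) < 0, so H is negative definite everywhere: concave.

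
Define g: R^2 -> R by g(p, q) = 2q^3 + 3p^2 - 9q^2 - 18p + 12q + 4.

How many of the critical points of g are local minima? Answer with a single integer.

g separates as a function of p plus a function of q, so ∇g=0 decouples.
∂g/∂p = 6(p - 3) = 0 at p ∈ {3}; ∂g/∂q = 6(q - 2)(q - 1) = 0 at q ∈ {1, 2}.
The Hessian is diagonal: diag(g_pp, g_qq). Second derivatives: g_pp(3)=6; g_qq(1)=-6, g_qq(2)=6.
Local minima occur where both diagonal entries positive: (3, 2). Count: 1.

1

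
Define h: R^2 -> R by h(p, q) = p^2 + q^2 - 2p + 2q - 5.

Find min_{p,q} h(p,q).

-7

h(p,q) separates as A(p) + B(q) − 5, so its minimum is min A + min B − 5.
A'(p) = 2p - 2 vanishes at p ∈ {1}; B'(q) = 2q + 2 vanishes at q ∈ {-1}.
Local minima of A (where A''>0): A(1)=-1. Local minima of B: B(-1)=-1.
So the global minimum of h is A(1) + B(-1) − 5 = -1 − 1 − 5 = -7, attained at (1, -1).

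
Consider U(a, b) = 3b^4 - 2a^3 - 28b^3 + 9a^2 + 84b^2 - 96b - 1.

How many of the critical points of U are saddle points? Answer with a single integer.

U separates as a function of a plus a function of b, so ∇U=0 decouples.
∂U/∂a = -6a(a - 3) = 0 at a ∈ {0, 3}; ∂U/∂b = 12(b - 4)(b - 2)(b - 1) = 0 at b ∈ {1, 2, 4}.
The Hessian is diagonal: diag(U_aa, U_bb). Second derivatives: U_aa(0)=18, U_aa(3)=-18; U_bb(1)=36, U_bb(2)=-24, U_bb(4)=72.
Saddle points occur where the two diagonal entries have opposite signs: (0, 2), (3, 1), (3, 4). Count: 3.

3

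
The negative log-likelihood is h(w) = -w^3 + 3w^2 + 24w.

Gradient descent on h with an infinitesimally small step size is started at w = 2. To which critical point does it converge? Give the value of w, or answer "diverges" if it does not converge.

h'(w) = -3(w - 4)(w + 2), so h'(2) = 24.
Gradient descent moves in the -h' direction, i.e. w is decreasing.
The nearest critical point in that direction is w = -2, where h'' = 18 > 0 (a local minimum). The iterate converges there.

-2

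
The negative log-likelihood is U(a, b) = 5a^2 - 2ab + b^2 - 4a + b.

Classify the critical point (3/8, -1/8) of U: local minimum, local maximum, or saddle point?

The Hessian of U is constant: H = [[10, -2], [-2, 2]].
det(H) = 10·2 − (-2)² = 16.
det(H) > 0 and tr(H) = 12 > 0, so H is positive definite and the point is a local minimum.

local minimum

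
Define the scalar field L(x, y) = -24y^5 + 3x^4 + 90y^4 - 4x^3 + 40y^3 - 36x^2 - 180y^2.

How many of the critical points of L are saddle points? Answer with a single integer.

6

L separates as a function of x plus a function of y, so ∇L=0 decouples.
∂L/∂x = 12x(x - 3)(x + 2) = 0 at x ∈ {-2, 0, 3}; ∂L/∂y = -120y(y - 3)(y - 1)(y + 1) = 0 at y ∈ {-1, 0, 1, 3}.
The Hessian is diagonal: diag(L_xx, L_yy). Second derivatives: L_xx(-2)=120, L_xx(0)=-72, L_xx(3)=180; L_yy(-1)=960, L_yy(0)=-360, L_yy(1)=480, L_yy(3)=-2880.
Saddle points occur where the two diagonal entries have opposite signs: (-2, 0), (-2, 3), (0, -1), (0, 1), (3, 0), (3, 3). Count: 6.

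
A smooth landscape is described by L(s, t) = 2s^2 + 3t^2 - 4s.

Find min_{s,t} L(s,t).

-2

L(s,t) separates as P(s) + Q(t), so its minimum is min P + min Q.
P'(s) = 4s - 4 vanishes at s ∈ {1}; Q'(t) = 6t vanishes at t ∈ {0}.
Local minima of P (where P''>0): P(1)=-2. Local minima of Q: Q(0)=0.
So the global minimum of L is P(1) + Q(0) = -2 + 0 = -2, attained at (1, 0).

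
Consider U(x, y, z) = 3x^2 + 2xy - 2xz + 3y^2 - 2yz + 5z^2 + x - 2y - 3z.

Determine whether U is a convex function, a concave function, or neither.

U is quadratic, so its Hessian is the constant matrix H = [[6, 2, -2], [2, 6, -2], [-2, -2, 10]].
Leading principal minors: 6, 32, 288.
All positive ⇒ H ≻ 0 ⇒ convex.

convex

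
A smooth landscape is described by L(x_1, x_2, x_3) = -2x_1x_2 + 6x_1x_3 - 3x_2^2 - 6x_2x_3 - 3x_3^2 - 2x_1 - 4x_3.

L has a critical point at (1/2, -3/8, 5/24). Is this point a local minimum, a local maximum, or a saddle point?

The Hessian is constant: H = [[0, -2, 6], [-2, -6, -6], [6, -6, -6]].
Leading principal minors: Δ₁ = 0, Δ₂ = -4, Δ₃ = 384.
The minors fit neither the all-positive nor the alternating-sign pattern, so H is indefinite: a saddle point.

saddle point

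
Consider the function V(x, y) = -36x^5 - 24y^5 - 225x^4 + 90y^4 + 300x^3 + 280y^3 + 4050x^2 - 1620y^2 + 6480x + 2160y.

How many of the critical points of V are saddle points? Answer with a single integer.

V separates as a function of x plus a function of y, so ∇V=0 decouples.
∂V/∂x = -180(x - 3)(x + 1)(x + 3)(x + 4) = 0 at x ∈ {-4, -3, -1, 3}; ∂V/∂y = -120(y - 3)(y - 2)(y - 1)(y + 3) = 0 at y ∈ {-3, 1, 2, 3}.
The Hessian is diagonal: diag(V_xx, V_yy). Second derivatives: V_xx(-4)=3780, V_xx(-3)=-2160, V_xx(-1)=4320, V_xx(3)=-30240; V_yy(-3)=14400, V_yy(1)=-960, V_yy(2)=600, V_yy(3)=-1440.
Saddle points occur where the two diagonal entries have opposite signs: (-4, 1), (-4, 3), (-3, -3), (-3, 2), (-1, 1), (-1, 3), (3, -3), (3, 2). Count: 8.

8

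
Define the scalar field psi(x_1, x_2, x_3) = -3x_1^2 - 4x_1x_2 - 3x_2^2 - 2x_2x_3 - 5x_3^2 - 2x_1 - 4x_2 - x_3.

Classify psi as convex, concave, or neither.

psi is quadratic, so its Hessian is the constant matrix H = [[-6, -4, 0], [-4, -6, -2], [0, -2, -10]].
Leading principal minors: -6, 20, -176.
Signs alternate −, +, − ⇒ H ≺ 0 ⇒ concave.

concave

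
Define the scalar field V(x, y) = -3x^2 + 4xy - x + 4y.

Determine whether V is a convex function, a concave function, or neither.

V is quadratic, so its Hessian is the constant matrix H = [[-6, 4], [4, 0]].
det(H) = -16, tr(H) = -6.
det(H) < 0, so H is indefinite: neither convex nor concave.

neither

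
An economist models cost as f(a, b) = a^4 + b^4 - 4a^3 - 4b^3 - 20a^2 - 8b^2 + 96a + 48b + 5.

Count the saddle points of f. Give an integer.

4

f separates as a function of a plus a function of b, so ∇f=0 decouples.
∂f/∂a = 4(a - 4)(a - 2)(a + 3) = 0 at a ∈ {-3, 2, 4}; ∂f/∂b = 4(b - 3)(b - 2)(b + 2) = 0 at b ∈ {-2, 2, 3}.
The Hessian is diagonal: diag(f_aa, f_bb). Second derivatives: f_aa(-3)=140, f_aa(2)=-40, f_aa(4)=56; f_bb(-2)=80, f_bb(2)=-16, f_bb(3)=20.
Saddle points occur where the two diagonal entries have opposite signs: (-3, 2), (2, -2), (2, 3), (4, 2). Count: 4.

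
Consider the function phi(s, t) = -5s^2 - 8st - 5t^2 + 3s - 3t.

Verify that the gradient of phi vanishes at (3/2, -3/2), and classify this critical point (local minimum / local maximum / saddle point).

∇phi = (-10s - 8t + 3, -8s - 10t - 3); substituting (3/2, -3/2) gives ∇phi = (0, 0), so (3/2, -3/2) is indeed a critical point.
The Hessian of phi is constant: H = [[-10, -8], [-8, -10]].
det(H) = (-10)·(-10) − (-8)² = 36.
det(H) > 0 and tr(H) = -20 < 0, so H is negative definite and the point is a local maximum.

local maximum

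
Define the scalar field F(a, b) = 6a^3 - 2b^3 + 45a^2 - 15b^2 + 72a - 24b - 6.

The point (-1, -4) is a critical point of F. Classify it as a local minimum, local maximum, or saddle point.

The mixed partial ∂²F/∂a∂b is 0, so the Hessian at any point is diag(F_aa, F_bb) = diag(18(2a + 5), -6(2b + 5)).
At (-1, -4): H = diag(54, 18).
Both eigenvalues are positive, so H is positive definite: a local minimum.

local minimum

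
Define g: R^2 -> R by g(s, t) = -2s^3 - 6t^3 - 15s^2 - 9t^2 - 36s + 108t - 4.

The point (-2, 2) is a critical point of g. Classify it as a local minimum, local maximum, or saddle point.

local maximum

The mixed partial ∂²g/∂s∂t is 0, so the Hessian at any point is diag(g_ss, g_tt) = diag(-6(2s + 5), -18(2t + 1)).
At (-2, 2): H = diag(-6, -90).
Both eigenvalues are negative, so H is negative definite: a local maximum.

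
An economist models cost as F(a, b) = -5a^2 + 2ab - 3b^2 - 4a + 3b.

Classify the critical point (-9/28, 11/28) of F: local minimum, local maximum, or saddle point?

The Hessian of F is constant: H = [[-10, 2], [2, -6]].
det(H) = (-10)·(-6) − 2² = 56.
det(H) > 0 and tr(H) = -16 < 0, so H is negative definite and the point is a local maximum.

local maximum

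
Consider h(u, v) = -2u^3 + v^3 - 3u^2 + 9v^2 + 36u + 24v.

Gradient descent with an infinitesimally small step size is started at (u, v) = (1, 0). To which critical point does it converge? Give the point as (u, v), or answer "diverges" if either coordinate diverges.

(-3, -2)

h is separable, so gradient descent decouples: u follows -∂h/∂u, v follows -∂h/∂v.
∂h/∂u = -6(u - 2)(u + 3); at u=1 this is 24, so u decreases.
∂h/∂v = 3(v + 2)(v + 4); at v=0 this is 24, so v decreases.
u converges to its nearest critical value -3 (a local min of the u-part); v converges to -2. The iterate converges to (-3, -2).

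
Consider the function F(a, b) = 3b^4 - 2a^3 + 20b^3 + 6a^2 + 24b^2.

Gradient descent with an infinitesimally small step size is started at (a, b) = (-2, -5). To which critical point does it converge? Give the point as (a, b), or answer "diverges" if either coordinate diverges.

F is separable, so gradient descent decouples: a follows -∂F/∂a, b follows -∂F/∂b.
∂F/∂a = -6a(a - 2); at a=-2 this is -48, so a increases.
∂F/∂b = 12b(b + 1)(b + 4); at b=-5 this is -240, so b increases.
a converges to its nearest critical value 0 (a local min of the a-part); b converges to -4. The iterate converges to (0, -4).

(0, -4)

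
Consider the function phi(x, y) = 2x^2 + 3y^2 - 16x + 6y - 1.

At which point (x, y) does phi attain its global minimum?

(4, -1)

phi(x,y) separates as P(x) + Q(y) − 1, so its minimum is min P + min Q − 1.
P'(x) = 4x - 16 vanishes at x ∈ {4}; Q'(y) = 6y + 6 vanishes at y ∈ {-1}.
Local minima of P (where P''>0): P(4)=-32. Local minima of Q: Q(-1)=-3.
So the global minimum of phi is P(4) + Q(-1) − 1 = -32 − 3 − 1 = -36, attained at (4, -1).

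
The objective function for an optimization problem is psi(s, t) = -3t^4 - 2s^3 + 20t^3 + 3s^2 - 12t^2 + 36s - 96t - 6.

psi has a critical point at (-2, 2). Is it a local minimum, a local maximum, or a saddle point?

local minimum

The mixed partial ∂²psi/∂s∂t is 0, so the Hessian at any point is diag(psi_ss, psi_tt) = diag(6(-2s + 1), 12(-3t^2 + 10t - 2)).
At (-2, 2): H = diag(30, 72).
Both eigenvalues are positive, so H is positive definite: a local minimum.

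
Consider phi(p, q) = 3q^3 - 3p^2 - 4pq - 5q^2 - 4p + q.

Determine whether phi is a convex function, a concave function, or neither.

The term 3q^3 is cubic, so the Hessian is not constant.
∂²phi/∂q² = 18q - 10, which takes both signs as q varies (negative for sufficiently negative q). A diagonal entry of the Hessian changing sign means the Hessian is neither positive- nor negative-semidefinite on all of R^2.

neither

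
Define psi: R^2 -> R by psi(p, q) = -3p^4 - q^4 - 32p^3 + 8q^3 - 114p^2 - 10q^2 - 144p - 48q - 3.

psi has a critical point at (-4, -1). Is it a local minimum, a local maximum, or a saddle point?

local maximum

The mixed partial ∂²psi/∂p∂q is 0, so the Hessian at any point is diag(psi_pp, psi_qq) = diag(-12(3p^2 + 16p + 19), 4(-3q^2 + 12q - 5)).
At (-4, -1): H = diag(-36, -80).
Both eigenvalues are negative, so H is negative definite: a local maximum.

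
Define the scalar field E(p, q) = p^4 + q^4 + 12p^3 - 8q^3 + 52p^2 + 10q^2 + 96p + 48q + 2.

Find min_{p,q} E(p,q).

-91

E(p,q) separates as A(p) + B(q) + 2, so its minimum is min A + min B + 2.
A'(p) = 4(p + 2)(p + 3)(p + 4) vanishes at p ∈ {-4, -3, -2}; B'(q) = 4(q - 4)(q - 3)(q + 1) vanishes at q ∈ {-1, 3, 4}.
Local minima of A (where A''>0): A(-4)=-64, A(-2)=-64. Local minima of B: B(-1)=-29, B(4)=96.
So the global minimum of E is A(-4) + B(-1) + 2 = -64 − 29 + 2 = -91, attained at (-4, -1).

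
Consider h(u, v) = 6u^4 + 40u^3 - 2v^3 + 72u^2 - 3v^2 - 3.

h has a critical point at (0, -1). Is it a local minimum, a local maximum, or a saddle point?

The mixed partial ∂²h/∂u∂v is 0, so the Hessian at any point is diag(h_uu, h_vv) = diag(24(3u^2 + 10u + 6), -6(2v + 1)).
At (0, -1): H = diag(144, 6).
Both eigenvalues are positive, so H is positive definite: a local minimum.

local minimum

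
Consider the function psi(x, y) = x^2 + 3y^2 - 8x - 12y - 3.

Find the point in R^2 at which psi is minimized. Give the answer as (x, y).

(4, 2)

psi(x,y) separates as P(x) + Q(y) − 3, so its minimum is min P + min Q − 3.
P'(x) = 2x - 8 vanishes at x ∈ {4}; Q'(y) = 6y - 12 vanishes at y ∈ {2}.
Local minima of P (where P''>0): P(4)=-16. Local minima of Q: Q(2)=-12.
So the global minimum of psi is P(4) + Q(2) − 3 = -16 − 12 − 3 = -31, attained at (4, 2).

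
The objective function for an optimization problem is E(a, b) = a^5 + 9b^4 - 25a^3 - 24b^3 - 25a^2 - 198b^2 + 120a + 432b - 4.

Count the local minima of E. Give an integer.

E separates as a function of a plus a function of b, so ∇E=0 decouples.
∂E/∂a = 5(a - 4)(a - 1)(a + 2)(a + 3) = 0 at a ∈ {-3, -2, 1, 4}; ∂E/∂b = 36(b - 4)(b - 1)(b + 3) = 0 at b ∈ {-3, 1, 4}.
The Hessian is diagonal: diag(E_aa, E_bb). Second derivatives: E_aa(-3)=-140, E_aa(-2)=90, E_aa(1)=-180, E_aa(4)=630; E_bb(-3)=1008, E_bb(1)=-432, E_bb(4)=756.
Local minima occur where both diagonal entries positive: (-2, -3), (-2, 4), (4, -3), (4, 4). Count: 4.

4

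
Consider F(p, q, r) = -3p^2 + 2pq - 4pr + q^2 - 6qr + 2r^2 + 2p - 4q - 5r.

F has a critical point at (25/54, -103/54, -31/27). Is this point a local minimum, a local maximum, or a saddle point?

saddle point

The Hessian is constant: H = [[-6, 2, -4], [2, 2, -6], [-4, -6, 4]].
Leading principal minors: Δ₁ = -6, Δ₂ = -16, Δ₃ = 216.
The minors fit neither the all-positive nor the alternating-sign pattern, so H is indefinite: a saddle point.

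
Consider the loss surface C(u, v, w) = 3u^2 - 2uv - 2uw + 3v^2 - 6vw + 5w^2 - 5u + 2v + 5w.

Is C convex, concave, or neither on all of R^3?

C is quadratic, so its Hessian is the constant matrix H = [[6, -2, -2], [-2, 6, -6], [-2, -6, 10]].
Leading principal minors: 6, 32, 32.
All positive ⇒ H ≻ 0 ⇒ convex.

convex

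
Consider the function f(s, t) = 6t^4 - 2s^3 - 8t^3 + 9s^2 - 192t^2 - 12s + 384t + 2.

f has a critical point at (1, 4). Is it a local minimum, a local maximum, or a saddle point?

The mixed partial ∂²f/∂s∂t is 0, so the Hessian at any point is diag(f_ss, f_tt) = diag(6(-2s + 3), 24(3t^2 - 2t - 16)).
At (1, 4): H = diag(6, 576).
Both eigenvalues are positive, so H is positive definite: a local minimum.

local minimum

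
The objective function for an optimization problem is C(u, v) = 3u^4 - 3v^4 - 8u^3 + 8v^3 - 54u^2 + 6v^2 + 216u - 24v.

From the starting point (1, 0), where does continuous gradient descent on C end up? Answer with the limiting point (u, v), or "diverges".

C is separable, so gradient descent decouples: u follows -∂C/∂u, v follows -∂C/∂v.
∂C/∂u = 12(u - 3)(u - 2)(u + 3); at u=1 this is 96, so u decreases.
∂C/∂v = -12(v - 2)(v - 1)(v + 1); at v=0 this is -24, so v increases.
u converges to its nearest critical value -3 (a local min of the u-part); v converges to 1. The iterate converges to (-3, 1).

(-3, 1)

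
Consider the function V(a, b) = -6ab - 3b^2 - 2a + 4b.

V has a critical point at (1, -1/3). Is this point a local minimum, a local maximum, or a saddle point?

The Hessian of V is constant: H = [[0, -6], [-6, -6]].
det(H) = 0·(-6) − (-6)² = -36.
Since det(H) < 0, H is indefinite and the critical point is a saddle point.

saddle point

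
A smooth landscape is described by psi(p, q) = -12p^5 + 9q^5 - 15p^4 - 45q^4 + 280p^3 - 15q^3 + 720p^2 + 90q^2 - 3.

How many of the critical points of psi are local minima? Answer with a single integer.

psi separates as a function of p plus a function of q, so ∇psi=0 decouples.
∂psi/∂p = -60p(p - 4)(p + 2)(p + 3) = 0 at p ∈ {-3, -2, 0, 4}; ∂psi/∂q = 45q(q - 4)(q - 1)(q + 1) = 0 at q ∈ {-1, 0, 1, 4}.
The Hessian is diagonal: diag(psi_pp, psi_qq). Second derivatives: psi_pp(-3)=1260, psi_pp(-2)=-720, psi_pp(0)=1440, psi_pp(4)=-10080; psi_qq(-1)=-450, psi_qq(0)=180, psi_qq(1)=-270, psi_qq(4)=2700.
Local minima occur where both diagonal entries positive: (-3, 0), (-3, 4), (0, 0), (0, 4). Count: 4.

4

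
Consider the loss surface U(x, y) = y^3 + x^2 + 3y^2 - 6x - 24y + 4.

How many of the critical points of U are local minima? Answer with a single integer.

1

U separates as a function of x plus a function of y, so ∇U=0 decouples.
∂U/∂x = 2(x - 3) = 0 at x ∈ {3}; ∂U/∂y = 3(y - 2)(y + 4) = 0 at y ∈ {-4, 2}.
The Hessian is diagonal: diag(U_xx, U_yy). Second derivatives: U_xx(3)=2; U_yy(-4)=-18, U_yy(2)=18.
Local minima occur where both diagonal entries positive: (3, 2). Count: 1.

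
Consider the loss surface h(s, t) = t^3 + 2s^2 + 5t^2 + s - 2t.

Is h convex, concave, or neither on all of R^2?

neither

The term t^3 is cubic, so the Hessian is not constant.
∂²h/∂t² = 6t + 10, which takes both signs as t varies (negative for sufficiently negative t). A diagonal entry of the Hessian changing sign means the Hessian is neither positive- nor negative-semidefinite on all of R^2.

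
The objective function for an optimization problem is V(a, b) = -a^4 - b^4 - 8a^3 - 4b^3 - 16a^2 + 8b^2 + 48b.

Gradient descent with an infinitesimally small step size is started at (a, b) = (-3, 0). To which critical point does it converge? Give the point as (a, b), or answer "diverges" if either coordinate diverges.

V is separable, so gradient descent decouples: a follows -∂V/∂a, b follows -∂V/∂b.
∂V/∂a = -4a(a + 2)(a + 4); at a=-3 this is -12, so a increases.
∂V/∂b = -4(b - 2)(b + 2)(b + 3); at b=0 this is 48, so b decreases.
a converges to its nearest critical value -2 (a local min of the a-part); b converges to -2. The iterate converges to (-2, -2).

(-2, -2)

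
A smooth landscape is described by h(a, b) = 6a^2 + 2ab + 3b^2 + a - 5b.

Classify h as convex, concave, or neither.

h is quadratic, so its Hessian is the constant matrix H = [[12, 2], [2, 6]].
det(H) = 68, tr(H) = 18.
det(H) > 0 and tr(H) > 0, so H is positive definite everywhere: convex.

convex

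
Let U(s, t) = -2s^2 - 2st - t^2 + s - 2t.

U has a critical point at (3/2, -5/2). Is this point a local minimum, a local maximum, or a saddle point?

local maximum

The Hessian of U is constant: H = [[-4, -2], [-2, -2]].
det(H) = (-4)·(-2) − (-2)² = 4.
det(H) > 0 and tr(H) = -6 < 0, so H is negative definite and the point is a local maximum.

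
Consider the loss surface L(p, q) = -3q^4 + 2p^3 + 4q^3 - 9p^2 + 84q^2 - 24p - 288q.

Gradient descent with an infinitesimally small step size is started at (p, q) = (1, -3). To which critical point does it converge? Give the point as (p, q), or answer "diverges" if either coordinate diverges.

(4, 2)

L is separable, so gradient descent decouples: p follows -∂L/∂p, q follows -∂L/∂q.
∂L/∂p = 6(p - 4)(p + 1); at p=1 this is -36, so p increases.
∂L/∂q = -12(q - 3)(q - 2)(q + 4); at q=-3 this is -360, so q increases.
p converges to its nearest critical value 4 (a local min of the p-part); q converges to 2. The iterate converges to (4, 2).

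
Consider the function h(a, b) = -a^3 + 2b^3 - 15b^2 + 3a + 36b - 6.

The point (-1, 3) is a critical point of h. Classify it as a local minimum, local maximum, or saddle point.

The mixed partial ∂²h/∂a∂b is 0, so the Hessian at any point is diag(h_aa, h_bb) = diag(-6a, 6(2b - 5)).
At (-1, 3): H = diag(6, 6).
Both eigenvalues are positive, so H is positive definite: a local minimum.

local minimum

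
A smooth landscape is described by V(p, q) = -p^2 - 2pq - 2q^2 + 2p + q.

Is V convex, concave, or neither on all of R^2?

concave

V is quadratic, so its Hessian is the constant matrix H = [[-2, -2], [-2, -4]].
det(H) = 4, tr(H) = -6.
det(H) > 0 and tr(H) < 0, so H is negative definite everywhere: concave.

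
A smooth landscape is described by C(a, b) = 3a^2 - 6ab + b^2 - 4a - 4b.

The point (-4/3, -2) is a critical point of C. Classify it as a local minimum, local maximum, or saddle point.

The Hessian of C is constant: H = [[6, -6], [-6, 2]].
det(H) = 6·2 − (-6)² = -24.
Since det(H) < 0, H is indefinite and the critical point is a saddle point.

saddle point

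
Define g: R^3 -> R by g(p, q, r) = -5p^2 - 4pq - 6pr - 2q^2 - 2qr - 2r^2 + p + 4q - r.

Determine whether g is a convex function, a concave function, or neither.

concave

g is quadratic, so its Hessian is the constant matrix H = [[-10, -4, -6], [-4, -4, -2], [-6, -2, -4]].
Leading principal minors: -10, 24, -8.
Signs alternate −, +, − ⇒ H ≺ 0 ⇒ concave.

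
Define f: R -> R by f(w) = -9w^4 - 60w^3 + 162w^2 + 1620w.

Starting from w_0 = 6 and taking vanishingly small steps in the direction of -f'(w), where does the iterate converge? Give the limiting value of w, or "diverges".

f'(w) = -36(w - 3)(w + 3)(w + 5), so f'(6) = -10692.
Gradient descent moves in the -f' direction, i.e. w is increasing.
There is no critical point above w=6, and f' keeps the same sign, so the iterate runs off to +∞.

diverges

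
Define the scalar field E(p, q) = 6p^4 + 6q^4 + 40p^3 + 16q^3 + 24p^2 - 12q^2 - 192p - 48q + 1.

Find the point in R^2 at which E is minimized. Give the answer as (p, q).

(1, 1)

E(p,q) separates as A(p) + B(q) + 1, so its minimum is min A + min B + 1.
A'(p) = 24(p - 1)(p + 2)(p + 4) vanishes at p ∈ {-4, -2, 1}; B'(q) = 24(q - 1)(q + 1)(q + 2) vanishes at q ∈ {-2, -1, 1}.
Local minima of A (where A''>0): A(-4)=128, A(1)=-122. Local minima of B: B(-2)=16, B(1)=-38.
So the global minimum of E is A(1) + B(1) + 1 = -122 − 38 + 1 = -159, attained at (1, 1).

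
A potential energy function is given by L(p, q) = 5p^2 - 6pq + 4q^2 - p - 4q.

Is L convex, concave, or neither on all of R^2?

convex

L is quadratic, so its Hessian is the constant matrix H = [[10, -6], [-6, 8]].
det(H) = 44, tr(H) = 18.
det(H) > 0 and tr(H) > 0, so H is positive definite everywhere: convex.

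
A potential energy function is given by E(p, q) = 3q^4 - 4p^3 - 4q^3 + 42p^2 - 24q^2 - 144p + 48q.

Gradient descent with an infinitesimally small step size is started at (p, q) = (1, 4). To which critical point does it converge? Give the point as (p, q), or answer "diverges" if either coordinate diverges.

E is separable, so gradient descent decouples: p follows -∂E/∂p, q follows -∂E/∂q.
∂E/∂p = -12(p - 4)(p - 3); at p=1 this is -72, so p increases.
∂E/∂q = 12(q - 2)(q - 1)(q + 2); at q=4 this is 432, so q decreases.
p converges to its nearest critical value 3 (a local min of the p-part); q converges to 2. The iterate converges to (3, 2).

(3, 2)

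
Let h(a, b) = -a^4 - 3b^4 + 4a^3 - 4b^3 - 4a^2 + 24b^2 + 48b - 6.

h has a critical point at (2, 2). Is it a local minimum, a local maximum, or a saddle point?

local maximum

The mixed partial ∂²h/∂a∂b is 0, so the Hessian at any point is diag(h_aa, h_bb) = diag(4(-3a^2 + 6a - 2), 12(-3b^2 - 2b + 4)).
At (2, 2): H = diag(-8, -144).
Both eigenvalues are negative, so H is negative definite: a local maximum.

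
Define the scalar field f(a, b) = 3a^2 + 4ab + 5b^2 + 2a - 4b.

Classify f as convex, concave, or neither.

convex

f is quadratic, so its Hessian is the constant matrix H = [[6, 4], [4, 10]].
det(H) = 44, tr(H) = 16.
det(H) > 0 and tr(H) > 0, so H is positive definite everywhere: convex.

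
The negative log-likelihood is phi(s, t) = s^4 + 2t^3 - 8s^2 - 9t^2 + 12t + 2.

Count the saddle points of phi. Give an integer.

phi separates as a function of s plus a function of t, so ∇phi=0 decouples.
∂phi/∂s = 4s(s - 2)(s + 2) = 0 at s ∈ {-2, 0, 2}; ∂phi/∂t = 6(t - 2)(t - 1) = 0 at t ∈ {1, 2}.
The Hessian is diagonal: diag(phi_ss, phi_tt). Second derivatives: phi_ss(-2)=32, phi_ss(0)=-16, phi_ss(2)=32; phi_tt(1)=-6, phi_tt(2)=6.
Saddle points occur where the two diagonal entries have opposite signs: (-2, 1), (0, 2), (2, 1). Count: 3.

3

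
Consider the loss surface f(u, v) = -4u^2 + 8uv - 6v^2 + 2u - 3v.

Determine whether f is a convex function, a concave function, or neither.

f is quadratic, so its Hessian is the constant matrix H = [[-8, 8], [8, -12]].
det(H) = 32, tr(H) = -20.
det(H) > 0 and tr(H) < 0, so H is negative definite everywhere: concave.

concave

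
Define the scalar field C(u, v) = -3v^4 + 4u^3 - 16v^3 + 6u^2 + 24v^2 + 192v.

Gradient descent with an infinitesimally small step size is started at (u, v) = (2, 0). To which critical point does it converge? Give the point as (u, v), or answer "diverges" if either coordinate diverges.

(0, -2)

C is separable, so gradient descent decouples: u follows -∂C/∂u, v follows -∂C/∂v.
∂C/∂u = 12u(u + 1); at u=2 this is 72, so u decreases.
∂C/∂v = -12(v - 2)(v + 2)(v + 4); at v=0 this is 192, so v decreases.
u converges to its nearest critical value 0 (a local min of the u-part); v converges to -2. The iterate converges to (0, -2).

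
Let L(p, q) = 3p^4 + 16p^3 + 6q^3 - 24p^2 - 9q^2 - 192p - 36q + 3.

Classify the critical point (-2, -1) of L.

local maximum

The mixed partial ∂²L/∂p∂q is 0, so the Hessian at any point is diag(L_pp, L_qq) = diag(12(3p^2 + 8p - 4), 18(2q - 1)).
At (-2, -1): H = diag(-96, -54).
Both eigenvalues are negative, so H is negative definite: a local maximum.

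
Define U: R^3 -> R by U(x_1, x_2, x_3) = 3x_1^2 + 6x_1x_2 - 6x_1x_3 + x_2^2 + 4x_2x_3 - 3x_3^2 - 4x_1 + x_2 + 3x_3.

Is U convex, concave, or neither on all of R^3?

U is quadratic, so its Hessian is the constant matrix H = [[6, 6, -6], [6, 2, 4], [-6, 4, -6]].
Leading principal minors: 6, -24, -312.
Neither pattern holds ⇒ H is indefinite ⇒ neither convex nor concave.

neither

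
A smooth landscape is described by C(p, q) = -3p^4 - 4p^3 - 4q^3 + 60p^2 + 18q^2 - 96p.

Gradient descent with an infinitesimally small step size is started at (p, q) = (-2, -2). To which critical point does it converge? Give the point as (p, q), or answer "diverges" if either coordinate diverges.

(1, 0)

C is separable, so gradient descent decouples: p follows -∂C/∂p, q follows -∂C/∂q.
∂C/∂p = -12(p - 2)(p - 1)(p + 4); at p=-2 this is -288, so p increases.
∂C/∂q = -12q(q - 3); at q=-2 this is -120, so q increases.
p converges to its nearest critical value 1 (a local min of the p-part); q converges to 0. The iterate converges to (1, 0).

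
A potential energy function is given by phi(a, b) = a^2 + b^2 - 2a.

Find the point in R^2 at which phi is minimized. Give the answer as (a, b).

phi(a,b) separates as P(a) + Q(b), so its minimum is min P + min Q.
P'(a) = 2a - 2 vanishes at a ∈ {1}; Q'(b) = 2b vanishes at b ∈ {0}.
Local minima of P (where P''>0): P(1)=-1. Local minima of Q: Q(0)=0.
So the global minimum of phi is P(1) + Q(0) = -1 + 0 = -1, attained at (1, 0).

(1, 0)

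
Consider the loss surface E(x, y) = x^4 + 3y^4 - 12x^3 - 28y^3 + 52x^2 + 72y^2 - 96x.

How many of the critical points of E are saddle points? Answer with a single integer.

E separates as a function of x plus a function of y, so ∇E=0 decouples.
∂E/∂x = 4(x - 4)(x - 3)(x - 2) = 0 at x ∈ {2, 3, 4}; ∂E/∂y = 12y(y - 4)(y - 3) = 0 at y ∈ {0, 3, 4}.
The Hessian is diagonal: diag(E_xx, E_yy). Second derivatives: E_xx(2)=8, E_xx(3)=-4, E_xx(4)=8; E_yy(0)=144, E_yy(3)=-36, E_yy(4)=48.
Saddle points occur where the two diagonal entries have opposite signs: (2, 3), (3, 0), (3, 4), (4, 3). Count: 4.

4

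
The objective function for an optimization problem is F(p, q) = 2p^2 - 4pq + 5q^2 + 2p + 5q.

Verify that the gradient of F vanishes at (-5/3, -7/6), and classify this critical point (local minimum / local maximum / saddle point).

local minimum

∇F = (4p - 4q + 2, -4p + 10q + 5); substituting (-5/3, -7/6) gives ∇F = (0, 0), so (-5/3, -7/6) is indeed a critical point.
The Hessian of F is constant: H = [[4, -4], [-4, 10]].
det(H) = 4·10 − (-4)² = 24.
det(H) > 0 and tr(H) = 14 > 0, so H is positive definite and the point is a local minimum.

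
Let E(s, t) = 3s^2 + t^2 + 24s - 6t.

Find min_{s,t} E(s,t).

E(s,t) separates as P(s) + Q(t), so its minimum is min P + min Q.
P'(s) = 6s + 24 vanishes at s ∈ {-4}; Q'(t) = 2(t - 3) vanishes at t ∈ {3}.
Local minima of P (where P''>0): P(-4)=-48. Local minima of Q: Q(3)=-9.
So the global minimum of E is P(-4) + Q(3) = -48 − 9 = -57, attained at (-4, 3).

-57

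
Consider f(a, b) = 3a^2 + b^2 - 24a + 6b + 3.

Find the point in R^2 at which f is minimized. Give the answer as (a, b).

f(a,b) separates as P(a) + Q(b) + 3, so its minimum is min P + min Q + 3.
P'(a) = 6a - 24 vanishes at a ∈ {4}; Q'(b) = 2b + 6 vanishes at b ∈ {-3}.
Local minima of P (where P''>0): P(4)=-48. Local minima of Q: Q(-3)=-9.
So the global minimum of f is P(4) + Q(-3) + 3 = -48 − 9 + 3 = -54, attained at (4, -3).

(4, -3)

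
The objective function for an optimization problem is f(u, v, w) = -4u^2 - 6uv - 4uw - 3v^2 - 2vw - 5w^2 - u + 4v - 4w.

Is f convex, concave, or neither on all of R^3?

f is quadratic, so its Hessian is the constant matrix H = [[-8, -6, -4], [-6, -6, -2], [-4, -2, -10]].
Leading principal minors: -8, 12, -88.
Signs alternate −, +, − ⇒ H ≺ 0 ⇒ concave.

concave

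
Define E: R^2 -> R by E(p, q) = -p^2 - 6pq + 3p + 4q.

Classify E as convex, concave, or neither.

neither

E is quadratic, so its Hessian is the constant matrix H = [[-2, -6], [-6, 0]].
det(H) = -36, tr(H) = -2.
det(H) < 0, so H is indefinite: neither convex nor concave.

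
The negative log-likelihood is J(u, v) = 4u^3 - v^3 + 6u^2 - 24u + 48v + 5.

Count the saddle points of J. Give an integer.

2

J separates as a function of u plus a function of v, so ∇J=0 decouples.
∂J/∂u = 12(u - 1)(u + 2) = 0 at u ∈ {-2, 1}; ∂J/∂v = -3(v - 4)(v + 4) = 0 at v ∈ {-4, 4}.
The Hessian is diagonal: diag(J_uu, J_vv). Second derivatives: J_uu(-2)=-36, J_uu(1)=36; J_vv(-4)=24, J_vv(4)=-24.
Saddle points occur where the two diagonal entries have opposite signs: (-2, -4), (1, 4). Count: 2.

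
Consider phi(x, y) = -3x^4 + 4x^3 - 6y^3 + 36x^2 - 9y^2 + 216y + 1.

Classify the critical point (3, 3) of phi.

local maximum

The mixed partial ∂²phi/∂x∂y is 0, so the Hessian at any point is diag(phi_xx, phi_yy) = diag(12(-3x^2 + 2x + 6), -18(2y + 1)).
At (3, 3): H = diag(-180, -126).
Both eigenvalues are negative, so H is negative definite: a local maximum.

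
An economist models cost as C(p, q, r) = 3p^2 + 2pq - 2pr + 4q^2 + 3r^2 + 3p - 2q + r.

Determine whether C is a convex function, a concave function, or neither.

convex

C is quadratic, so its Hessian is the constant matrix H = [[6, 2, -2], [2, 8, 0], [-2, 0, 6]].
Leading principal minors: 6, 44, 232.
All positive ⇒ H ≻ 0 ⇒ convex.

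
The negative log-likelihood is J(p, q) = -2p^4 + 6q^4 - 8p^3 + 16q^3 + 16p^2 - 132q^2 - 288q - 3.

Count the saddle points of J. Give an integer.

J separates as a function of p plus a function of q, so ∇J=0 decouples.
∂J/∂p = -8p(p - 1)(p + 4) = 0 at p ∈ {-4, 0, 1}; ∂J/∂q = 24(q - 3)(q + 1)(q + 4) = 0 at q ∈ {-4, -1, 3}.
The Hessian is diagonal: diag(J_pp, J_qq). Second derivatives: J_pp(-4)=-160, J_pp(0)=32, J_pp(1)=-40; J_qq(-4)=504, J_qq(-1)=-288, J_qq(3)=672.
Saddle points occur where the two diagonal entries have opposite signs: (-4, -4), (-4, 3), (0, -1), (1, -4), (1, 3). Count: 5.

5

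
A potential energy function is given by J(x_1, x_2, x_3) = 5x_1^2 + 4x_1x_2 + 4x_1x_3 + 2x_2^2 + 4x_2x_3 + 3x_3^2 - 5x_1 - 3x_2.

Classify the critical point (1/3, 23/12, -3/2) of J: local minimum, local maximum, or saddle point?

local minimum

The Hessian is constant: H = [[10, 4, 4], [4, 4, 4], [4, 4, 6]].
Leading principal minors: Δ₁ = 10, Δ₂ = 24, Δ₃ = 48.
All leading minors are positive, so H is positive definite: a local minimum.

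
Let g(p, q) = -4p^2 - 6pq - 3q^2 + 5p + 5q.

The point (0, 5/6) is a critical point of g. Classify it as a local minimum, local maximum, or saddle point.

local maximum

The Hessian of g is constant: H = [[-8, -6], [-6, -6]].
det(H) = (-8)·(-6) − (-6)² = 12.
det(H) > 0 and tr(H) = -14 < 0, so H is negative definite and the point is a local maximum.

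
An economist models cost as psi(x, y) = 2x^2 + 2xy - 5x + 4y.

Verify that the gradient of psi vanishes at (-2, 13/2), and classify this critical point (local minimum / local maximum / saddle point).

∇psi = (4x + 2y - 5, 2x + 4); substituting (-2, 13/2) gives ∇psi = (0, 0), so (-2, 13/2) is indeed a critical point.
The Hessian of psi is constant: H = [[4, 2], [2, 0]].
det(H) = 4·0 − 2² = -4.
Since det(H) < 0, H is indefinite and the critical point is a saddle point.

saddle point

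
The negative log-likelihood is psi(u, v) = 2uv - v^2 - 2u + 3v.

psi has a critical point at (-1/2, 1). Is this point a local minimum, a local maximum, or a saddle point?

The Hessian of psi is constant: H = [[0, 2], [2, -2]].
det(H) = 0·(-2) − 2² = -4.
Since det(H) < 0, H is indefinite and the critical point is a saddle point.

saddle point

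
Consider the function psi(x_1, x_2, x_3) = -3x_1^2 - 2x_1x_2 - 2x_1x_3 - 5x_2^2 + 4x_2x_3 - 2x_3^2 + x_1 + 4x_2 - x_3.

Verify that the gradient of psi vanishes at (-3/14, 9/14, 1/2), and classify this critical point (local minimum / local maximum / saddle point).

∇psi = (-6x_1 - 2x_2 - 2x_3 + 1, -2x_1 - 10x_2 + 4x_3 + 4, -2x_1 + 4x_2 - 4x_3 - 1); substituting (-3/14, 9/14, 1/2) gives ∇psi = (0, 0, 0), so (-3/14, 9/14, 1/2) is indeed a critical point.
The Hessian is constant: H = [[-6, -2, -2], [-2, -10, 4], [-2, 4, -4]].
Leading principal minors: Δ₁ = -6, Δ₂ = 56, Δ₃ = -56.
The minors alternate sign starting negative (−, +, −), so H is negative definite: a local maximum.

local maximum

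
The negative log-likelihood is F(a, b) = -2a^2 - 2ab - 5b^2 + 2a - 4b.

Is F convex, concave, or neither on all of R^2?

F is quadratic, so its Hessian is the constant matrix H = [[-4, -2], [-2, -10]].
det(H) = 36, tr(H) = -14.
det(H) > 0 and tr(H) < 0, so H is negative definite everywhere: concave.

concave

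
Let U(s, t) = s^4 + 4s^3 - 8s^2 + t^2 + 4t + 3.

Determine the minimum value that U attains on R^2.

-129

U(s,t) separates as P(s) + Q(t) + 3, so its minimum is min P + min Q + 3.
P'(s) = 4s(s - 1)(s + 4) vanishes at s ∈ {-4, 0, 1}; Q'(t) = 2(t + 2) vanishes at t ∈ {-2}.
Local minima of P (where P''>0): P(-4)=-128, P(1)=-3. Local minima of Q: Q(-2)=-4.
So the global minimum of U is P(-4) + Q(-2) + 3 = -128 − 4 + 3 = -129, attained at (-4, -2).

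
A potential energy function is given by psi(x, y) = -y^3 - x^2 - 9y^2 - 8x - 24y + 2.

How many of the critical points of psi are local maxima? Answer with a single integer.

psi separates as a function of x plus a function of y, so ∇psi=0 decouples.
∂psi/∂x = -2(x + 4) = 0 at x ∈ {-4}; ∂psi/∂y = -3(y + 2)(y + 4) = 0 at y ∈ {-4, -2}.
The Hessian is diagonal: diag(psi_xx, psi_yy). Second derivatives: psi_xx(-4)=-2; psi_yy(-4)=6, psi_yy(-2)=-6.
Local maxima occur where both diagonal entries negative: (-4, -2). Count: 1.

1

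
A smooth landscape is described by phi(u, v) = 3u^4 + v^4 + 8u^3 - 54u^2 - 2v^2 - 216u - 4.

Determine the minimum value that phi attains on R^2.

-680

phi(u,v) separates as P(u) + Q(v) − 4, so its minimum is min P + min Q − 4.
P'(u) = 12(u - 3)(u + 2)(u + 3) vanishes at u ∈ {-3, -2, 3}; Q'(v) = 4v(v - 1)(v + 1) vanishes at v ∈ {-1, 0, 1}.
Local minima of P (where P''>0): P(-3)=189, P(3)=-675. Local minima of Q: Q(-1)=-1, Q(1)=-1.
So the global minimum of phi is P(3) + Q(-1) − 4 = -675 − 1 − 4 = -680, attained at (3, -1).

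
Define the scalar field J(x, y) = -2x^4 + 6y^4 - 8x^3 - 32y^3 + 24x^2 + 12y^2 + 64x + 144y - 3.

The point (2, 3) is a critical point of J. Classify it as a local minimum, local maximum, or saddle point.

saddle point

The mixed partial ∂²J/∂x∂y is 0, so the Hessian at any point is diag(J_xx, J_yy) = diag(24(-x^2 - 2x + 2), 24(3y^2 - 8y + 1)).
At (2, 3): H = diag(-144, 96).
The eigenvalues have opposite signs, so H is indefinite: a saddle point.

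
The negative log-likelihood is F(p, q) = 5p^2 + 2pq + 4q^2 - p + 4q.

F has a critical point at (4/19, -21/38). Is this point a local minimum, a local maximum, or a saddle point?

local minimum

The Hessian of F is constant: H = [[10, 2], [2, 8]].
det(H) = 10·8 − 2² = 76.
det(H) > 0 and tr(H) = 18 > 0, so H is positive definite and the point is a local minimum.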